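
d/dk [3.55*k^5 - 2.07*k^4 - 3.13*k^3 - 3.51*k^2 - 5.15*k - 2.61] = 17.75*k^4 - 8.28*k^3 - 9.39*k^2 - 7.02*k - 5.15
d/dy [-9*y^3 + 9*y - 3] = 9 - 27*y^2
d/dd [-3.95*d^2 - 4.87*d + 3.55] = -7.9*d - 4.87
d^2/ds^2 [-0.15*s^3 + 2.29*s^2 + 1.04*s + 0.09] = 4.58 - 0.9*s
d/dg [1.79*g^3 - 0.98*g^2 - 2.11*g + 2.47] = 5.37*g^2 - 1.96*g - 2.11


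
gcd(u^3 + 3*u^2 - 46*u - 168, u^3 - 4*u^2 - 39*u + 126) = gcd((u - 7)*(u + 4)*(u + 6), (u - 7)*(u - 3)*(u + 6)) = u^2 - u - 42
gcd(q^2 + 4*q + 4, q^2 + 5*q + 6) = q + 2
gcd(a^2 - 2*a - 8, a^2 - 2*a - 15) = 1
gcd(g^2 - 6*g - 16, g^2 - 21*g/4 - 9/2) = 1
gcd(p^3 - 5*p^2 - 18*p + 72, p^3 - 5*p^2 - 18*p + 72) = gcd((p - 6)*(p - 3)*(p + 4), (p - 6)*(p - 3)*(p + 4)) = p^3 - 5*p^2 - 18*p + 72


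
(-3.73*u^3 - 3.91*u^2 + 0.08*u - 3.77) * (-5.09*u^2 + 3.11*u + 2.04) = 18.9857*u^5 + 8.3016*u^4 - 20.1765*u^3 + 11.4617*u^2 - 11.5615*u - 7.6908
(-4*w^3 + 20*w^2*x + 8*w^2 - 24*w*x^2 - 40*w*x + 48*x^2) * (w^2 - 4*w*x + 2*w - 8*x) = -4*w^5 + 36*w^4*x - 104*w^3*x^2 + 16*w^3 + 96*w^2*x^3 - 144*w^2*x + 416*w*x^2 - 384*x^3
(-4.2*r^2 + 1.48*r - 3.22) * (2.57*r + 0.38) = -10.794*r^3 + 2.2076*r^2 - 7.713*r - 1.2236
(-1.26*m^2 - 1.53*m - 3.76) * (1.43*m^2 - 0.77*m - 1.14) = -1.8018*m^4 - 1.2177*m^3 - 2.7623*m^2 + 4.6394*m + 4.2864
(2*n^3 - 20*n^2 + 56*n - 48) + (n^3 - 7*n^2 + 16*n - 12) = 3*n^3 - 27*n^2 + 72*n - 60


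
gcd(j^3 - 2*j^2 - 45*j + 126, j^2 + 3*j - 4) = 1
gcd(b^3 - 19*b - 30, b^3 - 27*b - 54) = b + 3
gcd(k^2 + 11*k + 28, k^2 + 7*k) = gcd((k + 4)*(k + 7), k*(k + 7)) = k + 7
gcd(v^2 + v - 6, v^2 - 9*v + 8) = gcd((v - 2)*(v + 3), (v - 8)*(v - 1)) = 1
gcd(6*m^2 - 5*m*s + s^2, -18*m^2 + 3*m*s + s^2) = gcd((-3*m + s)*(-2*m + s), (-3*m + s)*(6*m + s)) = -3*m + s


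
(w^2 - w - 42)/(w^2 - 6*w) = (w^2 - w - 42)/(w*(w - 6))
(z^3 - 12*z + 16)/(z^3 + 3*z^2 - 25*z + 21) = (z^3 - 12*z + 16)/(z^3 + 3*z^2 - 25*z + 21)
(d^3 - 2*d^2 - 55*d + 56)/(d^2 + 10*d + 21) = (d^2 - 9*d + 8)/(d + 3)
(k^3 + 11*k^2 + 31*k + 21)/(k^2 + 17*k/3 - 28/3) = 3*(k^2 + 4*k + 3)/(3*k - 4)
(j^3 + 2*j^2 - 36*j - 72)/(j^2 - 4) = (j^2 - 36)/(j - 2)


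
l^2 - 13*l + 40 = (l - 8)*(l - 5)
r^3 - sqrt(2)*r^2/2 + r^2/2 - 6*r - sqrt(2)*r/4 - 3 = (r + 1/2)*(r - 2*sqrt(2))*(r + 3*sqrt(2)/2)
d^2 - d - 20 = (d - 5)*(d + 4)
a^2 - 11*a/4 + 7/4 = (a - 7/4)*(a - 1)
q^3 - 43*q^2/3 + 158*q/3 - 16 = (q - 8)*(q - 6)*(q - 1/3)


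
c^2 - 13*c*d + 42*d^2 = (c - 7*d)*(c - 6*d)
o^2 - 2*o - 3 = (o - 3)*(o + 1)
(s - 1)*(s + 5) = s^2 + 4*s - 5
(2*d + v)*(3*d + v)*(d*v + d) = 6*d^3*v + 6*d^3 + 5*d^2*v^2 + 5*d^2*v + d*v^3 + d*v^2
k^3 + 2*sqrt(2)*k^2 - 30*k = k*(k - 3*sqrt(2))*(k + 5*sqrt(2))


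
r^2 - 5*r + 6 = (r - 3)*(r - 2)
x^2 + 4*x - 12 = (x - 2)*(x + 6)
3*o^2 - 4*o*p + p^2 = (-3*o + p)*(-o + p)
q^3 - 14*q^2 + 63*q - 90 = (q - 6)*(q - 5)*(q - 3)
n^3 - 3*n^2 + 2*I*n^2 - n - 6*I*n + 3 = (n - 3)*(n + I)^2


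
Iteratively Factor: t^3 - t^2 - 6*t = (t)*(t^2 - t - 6) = t*(t + 2)*(t - 3)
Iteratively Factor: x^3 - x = (x - 1)*(x^2 + x) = (x - 1)*(x + 1)*(x)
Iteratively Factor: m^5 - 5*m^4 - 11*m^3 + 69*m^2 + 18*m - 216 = (m + 2)*(m^4 - 7*m^3 + 3*m^2 + 63*m - 108) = (m - 3)*(m + 2)*(m^3 - 4*m^2 - 9*m + 36) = (m - 4)*(m - 3)*(m + 2)*(m^2 - 9) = (m - 4)*(m - 3)^2*(m + 2)*(m + 3)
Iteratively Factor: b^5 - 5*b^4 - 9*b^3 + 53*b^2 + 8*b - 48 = (b + 3)*(b^4 - 8*b^3 + 15*b^2 + 8*b - 16) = (b - 1)*(b + 3)*(b^3 - 7*b^2 + 8*b + 16) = (b - 4)*(b - 1)*(b + 3)*(b^2 - 3*b - 4) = (b - 4)*(b - 1)*(b + 1)*(b + 3)*(b - 4)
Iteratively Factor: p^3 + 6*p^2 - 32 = (p + 4)*(p^2 + 2*p - 8) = (p - 2)*(p + 4)*(p + 4)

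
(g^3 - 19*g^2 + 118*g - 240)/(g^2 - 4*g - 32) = (g^2 - 11*g + 30)/(g + 4)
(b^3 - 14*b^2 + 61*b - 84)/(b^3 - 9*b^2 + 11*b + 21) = (b - 4)/(b + 1)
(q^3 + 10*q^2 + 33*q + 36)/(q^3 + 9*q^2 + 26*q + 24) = (q + 3)/(q + 2)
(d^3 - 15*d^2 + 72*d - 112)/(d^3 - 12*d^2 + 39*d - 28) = (d - 4)/(d - 1)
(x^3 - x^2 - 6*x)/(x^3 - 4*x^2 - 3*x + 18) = x/(x - 3)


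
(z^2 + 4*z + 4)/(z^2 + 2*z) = (z + 2)/z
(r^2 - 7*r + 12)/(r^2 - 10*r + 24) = (r - 3)/(r - 6)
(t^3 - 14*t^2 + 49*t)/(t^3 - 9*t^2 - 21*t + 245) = t/(t + 5)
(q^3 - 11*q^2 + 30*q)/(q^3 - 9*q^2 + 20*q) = (q - 6)/(q - 4)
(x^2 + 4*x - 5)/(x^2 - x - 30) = (x - 1)/(x - 6)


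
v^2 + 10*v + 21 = (v + 3)*(v + 7)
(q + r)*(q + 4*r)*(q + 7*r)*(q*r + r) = q^4*r + 12*q^3*r^2 + q^3*r + 39*q^2*r^3 + 12*q^2*r^2 + 28*q*r^4 + 39*q*r^3 + 28*r^4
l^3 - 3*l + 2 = (l - 1)^2*(l + 2)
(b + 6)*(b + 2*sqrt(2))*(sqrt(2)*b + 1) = sqrt(2)*b^3 + 5*b^2 + 6*sqrt(2)*b^2 + 2*sqrt(2)*b + 30*b + 12*sqrt(2)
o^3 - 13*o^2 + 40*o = o*(o - 8)*(o - 5)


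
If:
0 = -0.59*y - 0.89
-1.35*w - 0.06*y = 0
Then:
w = 0.07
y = -1.51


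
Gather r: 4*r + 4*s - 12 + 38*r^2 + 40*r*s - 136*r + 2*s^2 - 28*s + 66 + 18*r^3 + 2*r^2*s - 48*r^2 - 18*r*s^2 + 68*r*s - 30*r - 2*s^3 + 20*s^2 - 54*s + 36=18*r^3 + r^2*(2*s - 10) + r*(-18*s^2 + 108*s - 162) - 2*s^3 + 22*s^2 - 78*s + 90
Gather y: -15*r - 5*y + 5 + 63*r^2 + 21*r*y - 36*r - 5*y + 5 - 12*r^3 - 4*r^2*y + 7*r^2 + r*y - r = -12*r^3 + 70*r^2 - 52*r + y*(-4*r^2 + 22*r - 10) + 10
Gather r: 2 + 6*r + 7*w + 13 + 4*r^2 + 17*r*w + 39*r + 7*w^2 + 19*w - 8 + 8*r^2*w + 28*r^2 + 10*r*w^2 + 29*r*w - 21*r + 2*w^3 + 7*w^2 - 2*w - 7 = r^2*(8*w + 32) + r*(10*w^2 + 46*w + 24) + 2*w^3 + 14*w^2 + 24*w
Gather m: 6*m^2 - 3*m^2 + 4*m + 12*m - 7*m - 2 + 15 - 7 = 3*m^2 + 9*m + 6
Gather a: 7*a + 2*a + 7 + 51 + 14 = 9*a + 72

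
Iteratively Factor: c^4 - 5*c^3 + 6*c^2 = (c)*(c^3 - 5*c^2 + 6*c) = c*(c - 2)*(c^2 - 3*c) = c*(c - 3)*(c - 2)*(c)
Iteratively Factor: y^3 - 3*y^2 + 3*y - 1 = (y - 1)*(y^2 - 2*y + 1) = (y - 1)^2*(y - 1)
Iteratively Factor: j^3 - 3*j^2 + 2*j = (j)*(j^2 - 3*j + 2) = j*(j - 2)*(j - 1)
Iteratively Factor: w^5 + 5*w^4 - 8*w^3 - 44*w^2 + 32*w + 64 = (w - 2)*(w^4 + 7*w^3 + 6*w^2 - 32*w - 32) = (w - 2)*(w + 4)*(w^3 + 3*w^2 - 6*w - 8) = (w - 2)*(w + 4)^2*(w^2 - w - 2) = (w - 2)^2*(w + 4)^2*(w + 1)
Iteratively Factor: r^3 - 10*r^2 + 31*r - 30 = (r - 3)*(r^2 - 7*r + 10) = (r - 5)*(r - 3)*(r - 2)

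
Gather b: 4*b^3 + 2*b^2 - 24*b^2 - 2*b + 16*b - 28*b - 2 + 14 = 4*b^3 - 22*b^2 - 14*b + 12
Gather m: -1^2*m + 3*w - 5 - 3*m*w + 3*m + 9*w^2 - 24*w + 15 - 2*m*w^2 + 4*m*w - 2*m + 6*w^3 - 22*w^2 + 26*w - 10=m*(-2*w^2 + w) + 6*w^3 - 13*w^2 + 5*w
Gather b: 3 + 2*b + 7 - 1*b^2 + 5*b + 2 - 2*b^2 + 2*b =-3*b^2 + 9*b + 12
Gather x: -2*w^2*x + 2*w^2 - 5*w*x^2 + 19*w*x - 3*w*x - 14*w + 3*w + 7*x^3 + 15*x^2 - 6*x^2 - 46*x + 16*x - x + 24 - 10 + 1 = 2*w^2 - 11*w + 7*x^3 + x^2*(9 - 5*w) + x*(-2*w^2 + 16*w - 31) + 15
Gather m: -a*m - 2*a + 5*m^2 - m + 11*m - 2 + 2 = -2*a + 5*m^2 + m*(10 - a)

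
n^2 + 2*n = n*(n + 2)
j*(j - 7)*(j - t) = j^3 - j^2*t - 7*j^2 + 7*j*t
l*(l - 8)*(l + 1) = l^3 - 7*l^2 - 8*l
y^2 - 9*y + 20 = (y - 5)*(y - 4)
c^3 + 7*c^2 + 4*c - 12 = (c - 1)*(c + 2)*(c + 6)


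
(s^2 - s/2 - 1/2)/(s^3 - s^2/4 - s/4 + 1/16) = 8*(s - 1)/(8*s^2 - 6*s + 1)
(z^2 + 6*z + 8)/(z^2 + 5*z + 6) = (z + 4)/(z + 3)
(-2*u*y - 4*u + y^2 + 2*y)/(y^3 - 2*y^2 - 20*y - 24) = (-2*u + y)/(y^2 - 4*y - 12)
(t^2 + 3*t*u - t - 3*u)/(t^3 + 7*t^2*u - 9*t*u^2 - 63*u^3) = (t - 1)/(t^2 + 4*t*u - 21*u^2)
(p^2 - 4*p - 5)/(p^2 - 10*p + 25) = (p + 1)/(p - 5)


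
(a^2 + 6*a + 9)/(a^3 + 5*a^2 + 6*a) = (a + 3)/(a*(a + 2))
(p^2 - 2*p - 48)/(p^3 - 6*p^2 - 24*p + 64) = (p + 6)/(p^2 + 2*p - 8)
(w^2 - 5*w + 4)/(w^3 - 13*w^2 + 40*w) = (w^2 - 5*w + 4)/(w*(w^2 - 13*w + 40))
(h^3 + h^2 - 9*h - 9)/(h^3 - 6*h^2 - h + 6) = (h^2 - 9)/(h^2 - 7*h + 6)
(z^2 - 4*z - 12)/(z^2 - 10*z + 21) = (z^2 - 4*z - 12)/(z^2 - 10*z + 21)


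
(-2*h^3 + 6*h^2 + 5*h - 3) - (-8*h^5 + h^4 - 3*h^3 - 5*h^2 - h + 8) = 8*h^5 - h^4 + h^3 + 11*h^2 + 6*h - 11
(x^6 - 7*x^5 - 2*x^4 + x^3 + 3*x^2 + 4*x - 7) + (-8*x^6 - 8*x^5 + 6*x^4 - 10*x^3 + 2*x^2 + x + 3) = -7*x^6 - 15*x^5 + 4*x^4 - 9*x^3 + 5*x^2 + 5*x - 4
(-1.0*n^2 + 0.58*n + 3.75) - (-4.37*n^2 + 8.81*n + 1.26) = 3.37*n^2 - 8.23*n + 2.49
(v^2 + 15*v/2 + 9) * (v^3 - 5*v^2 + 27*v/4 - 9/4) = v^5 + 5*v^4/2 - 87*v^3/4 + 27*v^2/8 + 351*v/8 - 81/4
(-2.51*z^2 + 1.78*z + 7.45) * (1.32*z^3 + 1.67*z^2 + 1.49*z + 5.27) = -3.3132*z^5 - 1.8421*z^4 + 9.0667*z^3 + 1.866*z^2 + 20.4811*z + 39.2615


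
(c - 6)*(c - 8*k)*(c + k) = c^3 - 7*c^2*k - 6*c^2 - 8*c*k^2 + 42*c*k + 48*k^2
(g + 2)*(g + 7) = g^2 + 9*g + 14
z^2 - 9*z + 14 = (z - 7)*(z - 2)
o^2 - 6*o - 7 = (o - 7)*(o + 1)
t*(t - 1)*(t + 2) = t^3 + t^2 - 2*t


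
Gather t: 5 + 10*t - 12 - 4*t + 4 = 6*t - 3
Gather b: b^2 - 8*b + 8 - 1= b^2 - 8*b + 7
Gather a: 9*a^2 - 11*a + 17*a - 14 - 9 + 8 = 9*a^2 + 6*a - 15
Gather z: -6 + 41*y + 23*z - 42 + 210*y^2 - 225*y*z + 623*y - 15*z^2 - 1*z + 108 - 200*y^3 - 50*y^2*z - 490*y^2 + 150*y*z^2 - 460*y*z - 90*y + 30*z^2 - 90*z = -200*y^3 - 280*y^2 + 574*y + z^2*(150*y + 15) + z*(-50*y^2 - 685*y - 68) + 60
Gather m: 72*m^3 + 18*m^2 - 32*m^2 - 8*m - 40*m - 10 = 72*m^3 - 14*m^2 - 48*m - 10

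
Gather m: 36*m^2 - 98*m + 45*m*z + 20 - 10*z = 36*m^2 + m*(45*z - 98) - 10*z + 20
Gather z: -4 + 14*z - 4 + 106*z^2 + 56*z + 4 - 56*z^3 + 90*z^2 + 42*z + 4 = -56*z^3 + 196*z^2 + 112*z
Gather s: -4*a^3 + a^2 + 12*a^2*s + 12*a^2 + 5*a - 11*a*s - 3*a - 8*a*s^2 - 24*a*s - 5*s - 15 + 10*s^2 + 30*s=-4*a^3 + 13*a^2 + 2*a + s^2*(10 - 8*a) + s*(12*a^2 - 35*a + 25) - 15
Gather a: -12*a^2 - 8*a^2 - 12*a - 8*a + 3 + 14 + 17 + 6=-20*a^2 - 20*a + 40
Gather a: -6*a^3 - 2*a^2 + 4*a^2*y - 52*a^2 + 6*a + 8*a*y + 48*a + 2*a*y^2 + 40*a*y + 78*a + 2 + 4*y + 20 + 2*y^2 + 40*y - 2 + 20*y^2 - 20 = -6*a^3 + a^2*(4*y - 54) + a*(2*y^2 + 48*y + 132) + 22*y^2 + 44*y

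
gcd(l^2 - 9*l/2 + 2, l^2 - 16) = l - 4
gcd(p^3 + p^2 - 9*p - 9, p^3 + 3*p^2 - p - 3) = p^2 + 4*p + 3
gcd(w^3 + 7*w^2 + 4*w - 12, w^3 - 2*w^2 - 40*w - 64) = w + 2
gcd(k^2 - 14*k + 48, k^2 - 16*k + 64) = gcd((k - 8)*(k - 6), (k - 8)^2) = k - 8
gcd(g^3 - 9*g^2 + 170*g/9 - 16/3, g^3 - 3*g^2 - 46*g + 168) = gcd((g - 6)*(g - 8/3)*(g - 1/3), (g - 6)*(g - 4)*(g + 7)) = g - 6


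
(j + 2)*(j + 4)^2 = j^3 + 10*j^2 + 32*j + 32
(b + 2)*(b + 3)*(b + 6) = b^3 + 11*b^2 + 36*b + 36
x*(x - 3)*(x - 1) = x^3 - 4*x^2 + 3*x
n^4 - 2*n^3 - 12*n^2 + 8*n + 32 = (n - 4)*(n - 2)*(n + 2)^2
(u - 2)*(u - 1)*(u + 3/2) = u^3 - 3*u^2/2 - 5*u/2 + 3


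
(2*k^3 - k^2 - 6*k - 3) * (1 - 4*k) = -8*k^4 + 6*k^3 + 23*k^2 + 6*k - 3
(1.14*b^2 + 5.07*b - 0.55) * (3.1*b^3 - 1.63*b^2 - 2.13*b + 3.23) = 3.534*b^5 + 13.8588*b^4 - 12.3973*b^3 - 6.2204*b^2 + 17.5476*b - 1.7765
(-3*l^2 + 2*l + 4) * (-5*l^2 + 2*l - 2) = 15*l^4 - 16*l^3 - 10*l^2 + 4*l - 8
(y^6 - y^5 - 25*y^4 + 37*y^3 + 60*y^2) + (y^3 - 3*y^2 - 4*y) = y^6 - y^5 - 25*y^4 + 38*y^3 + 57*y^2 - 4*y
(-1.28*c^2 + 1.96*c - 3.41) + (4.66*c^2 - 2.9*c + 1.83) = 3.38*c^2 - 0.94*c - 1.58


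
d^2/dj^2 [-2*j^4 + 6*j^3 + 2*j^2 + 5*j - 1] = -24*j^2 + 36*j + 4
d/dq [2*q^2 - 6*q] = 4*q - 6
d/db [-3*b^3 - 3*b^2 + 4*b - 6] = -9*b^2 - 6*b + 4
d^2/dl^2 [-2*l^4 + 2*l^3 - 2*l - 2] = 12*l*(1 - 2*l)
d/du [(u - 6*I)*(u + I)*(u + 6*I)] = 3*u^2 + 2*I*u + 36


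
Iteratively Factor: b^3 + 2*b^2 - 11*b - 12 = (b + 4)*(b^2 - 2*b - 3) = (b + 1)*(b + 4)*(b - 3)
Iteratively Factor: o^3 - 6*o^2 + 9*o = (o - 3)*(o^2 - 3*o) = (o - 3)^2*(o)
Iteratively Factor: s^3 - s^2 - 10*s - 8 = (s + 2)*(s^2 - 3*s - 4) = (s + 1)*(s + 2)*(s - 4)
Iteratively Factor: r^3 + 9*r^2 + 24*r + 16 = (r + 1)*(r^2 + 8*r + 16) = (r + 1)*(r + 4)*(r + 4)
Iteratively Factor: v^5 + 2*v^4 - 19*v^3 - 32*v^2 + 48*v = (v + 3)*(v^4 - v^3 - 16*v^2 + 16*v) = v*(v + 3)*(v^3 - v^2 - 16*v + 16) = v*(v + 3)*(v + 4)*(v^2 - 5*v + 4) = v*(v - 4)*(v + 3)*(v + 4)*(v - 1)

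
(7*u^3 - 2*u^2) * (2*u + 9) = 14*u^4 + 59*u^3 - 18*u^2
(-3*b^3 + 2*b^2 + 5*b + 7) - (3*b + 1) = -3*b^3 + 2*b^2 + 2*b + 6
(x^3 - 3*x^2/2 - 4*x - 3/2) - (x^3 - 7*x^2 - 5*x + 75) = 11*x^2/2 + x - 153/2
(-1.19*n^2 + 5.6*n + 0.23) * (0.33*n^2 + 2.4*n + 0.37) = -0.3927*n^4 - 1.008*n^3 + 13.0756*n^2 + 2.624*n + 0.0851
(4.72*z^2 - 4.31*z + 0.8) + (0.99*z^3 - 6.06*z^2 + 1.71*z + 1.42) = 0.99*z^3 - 1.34*z^2 - 2.6*z + 2.22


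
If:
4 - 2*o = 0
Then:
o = 2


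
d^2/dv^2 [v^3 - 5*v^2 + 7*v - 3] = 6*v - 10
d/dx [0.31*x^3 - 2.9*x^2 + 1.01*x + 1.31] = 0.93*x^2 - 5.8*x + 1.01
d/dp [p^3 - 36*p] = 3*p^2 - 36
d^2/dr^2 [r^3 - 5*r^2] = 6*r - 10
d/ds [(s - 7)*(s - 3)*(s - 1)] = 3*s^2 - 22*s + 31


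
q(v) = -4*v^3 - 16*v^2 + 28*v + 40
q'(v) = -12*v^2 - 32*v + 28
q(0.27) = 46.31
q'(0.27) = 18.49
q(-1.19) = -9.24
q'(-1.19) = 49.09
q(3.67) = -270.47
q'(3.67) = -251.07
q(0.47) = 49.21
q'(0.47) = 10.31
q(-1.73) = -35.62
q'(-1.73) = 47.45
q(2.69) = -78.32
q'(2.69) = -144.91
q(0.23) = 45.54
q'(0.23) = 20.01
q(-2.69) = -73.24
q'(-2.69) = 27.25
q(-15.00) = 9520.00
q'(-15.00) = -2192.00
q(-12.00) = 4312.00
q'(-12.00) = -1316.00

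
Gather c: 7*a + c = 7*a + c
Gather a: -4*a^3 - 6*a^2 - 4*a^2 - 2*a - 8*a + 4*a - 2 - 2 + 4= -4*a^3 - 10*a^2 - 6*a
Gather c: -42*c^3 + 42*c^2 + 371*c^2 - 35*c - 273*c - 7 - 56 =-42*c^3 + 413*c^2 - 308*c - 63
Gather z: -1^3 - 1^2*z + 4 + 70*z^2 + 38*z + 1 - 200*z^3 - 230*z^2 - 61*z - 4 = -200*z^3 - 160*z^2 - 24*z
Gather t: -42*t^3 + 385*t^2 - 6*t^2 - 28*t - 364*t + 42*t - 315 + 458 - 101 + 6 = -42*t^3 + 379*t^2 - 350*t + 48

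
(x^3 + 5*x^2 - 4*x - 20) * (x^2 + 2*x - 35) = x^5 + 7*x^4 - 29*x^3 - 203*x^2 + 100*x + 700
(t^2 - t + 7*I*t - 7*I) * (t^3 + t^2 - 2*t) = t^5 + 7*I*t^4 - 3*t^3 + 2*t^2 - 21*I*t^2 + 14*I*t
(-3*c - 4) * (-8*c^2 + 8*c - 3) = 24*c^3 + 8*c^2 - 23*c + 12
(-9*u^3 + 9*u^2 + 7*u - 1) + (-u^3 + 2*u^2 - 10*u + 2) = -10*u^3 + 11*u^2 - 3*u + 1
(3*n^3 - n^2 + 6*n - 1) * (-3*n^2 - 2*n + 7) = -9*n^5 - 3*n^4 + 5*n^3 - 16*n^2 + 44*n - 7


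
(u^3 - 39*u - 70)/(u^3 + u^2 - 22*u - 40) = (u^2 - 2*u - 35)/(u^2 - u - 20)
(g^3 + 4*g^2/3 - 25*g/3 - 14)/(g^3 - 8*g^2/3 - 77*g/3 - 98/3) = (g - 3)/(g - 7)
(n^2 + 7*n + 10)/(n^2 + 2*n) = (n + 5)/n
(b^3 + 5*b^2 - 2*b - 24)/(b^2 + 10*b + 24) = (b^2 + b - 6)/(b + 6)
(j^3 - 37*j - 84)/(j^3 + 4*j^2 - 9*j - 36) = (j - 7)/(j - 3)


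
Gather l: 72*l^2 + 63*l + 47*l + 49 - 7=72*l^2 + 110*l + 42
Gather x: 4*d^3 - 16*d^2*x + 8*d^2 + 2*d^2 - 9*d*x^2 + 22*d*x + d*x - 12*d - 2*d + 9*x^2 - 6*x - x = 4*d^3 + 10*d^2 - 14*d + x^2*(9 - 9*d) + x*(-16*d^2 + 23*d - 7)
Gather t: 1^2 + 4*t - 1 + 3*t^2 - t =3*t^2 + 3*t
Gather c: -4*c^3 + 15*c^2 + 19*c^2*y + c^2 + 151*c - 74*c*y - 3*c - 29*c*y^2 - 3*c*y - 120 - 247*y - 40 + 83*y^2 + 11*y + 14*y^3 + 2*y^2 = -4*c^3 + c^2*(19*y + 16) + c*(-29*y^2 - 77*y + 148) + 14*y^3 + 85*y^2 - 236*y - 160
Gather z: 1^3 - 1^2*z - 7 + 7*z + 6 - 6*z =0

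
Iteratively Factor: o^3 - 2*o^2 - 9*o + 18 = (o - 2)*(o^2 - 9) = (o - 2)*(o + 3)*(o - 3)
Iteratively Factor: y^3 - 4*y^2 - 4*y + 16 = (y - 2)*(y^2 - 2*y - 8) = (y - 4)*(y - 2)*(y + 2)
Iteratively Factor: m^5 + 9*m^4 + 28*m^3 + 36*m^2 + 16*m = (m + 1)*(m^4 + 8*m^3 + 20*m^2 + 16*m) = (m + 1)*(m + 4)*(m^3 + 4*m^2 + 4*m) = m*(m + 1)*(m + 4)*(m^2 + 4*m + 4) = m*(m + 1)*(m + 2)*(m + 4)*(m + 2)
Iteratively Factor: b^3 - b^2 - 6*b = (b + 2)*(b^2 - 3*b) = b*(b + 2)*(b - 3)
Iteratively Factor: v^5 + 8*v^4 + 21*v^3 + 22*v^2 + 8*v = (v + 1)*(v^4 + 7*v^3 + 14*v^2 + 8*v) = (v + 1)*(v + 4)*(v^3 + 3*v^2 + 2*v) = (v + 1)^2*(v + 4)*(v^2 + 2*v) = (v + 1)^2*(v + 2)*(v + 4)*(v)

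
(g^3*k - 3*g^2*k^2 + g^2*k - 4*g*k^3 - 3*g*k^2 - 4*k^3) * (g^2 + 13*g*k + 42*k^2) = g^5*k + 10*g^4*k^2 + g^4*k - g^3*k^3 + 10*g^3*k^2 - 178*g^2*k^4 - g^2*k^3 - 168*g*k^5 - 178*g*k^4 - 168*k^5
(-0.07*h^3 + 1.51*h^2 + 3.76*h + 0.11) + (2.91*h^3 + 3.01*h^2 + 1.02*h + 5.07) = 2.84*h^3 + 4.52*h^2 + 4.78*h + 5.18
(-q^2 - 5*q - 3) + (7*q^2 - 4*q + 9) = 6*q^2 - 9*q + 6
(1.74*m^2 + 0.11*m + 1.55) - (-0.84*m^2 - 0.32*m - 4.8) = 2.58*m^2 + 0.43*m + 6.35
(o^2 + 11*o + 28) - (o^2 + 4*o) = 7*o + 28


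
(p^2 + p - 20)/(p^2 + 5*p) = (p - 4)/p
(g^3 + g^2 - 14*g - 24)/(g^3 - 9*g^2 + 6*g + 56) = (g + 3)/(g - 7)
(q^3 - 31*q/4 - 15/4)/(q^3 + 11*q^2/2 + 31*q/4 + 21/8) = 2*(2*q^2 - q - 15)/(4*q^2 + 20*q + 21)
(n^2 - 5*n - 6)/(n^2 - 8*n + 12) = (n + 1)/(n - 2)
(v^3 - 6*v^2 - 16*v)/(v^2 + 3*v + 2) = v*(v - 8)/(v + 1)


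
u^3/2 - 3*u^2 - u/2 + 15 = (u/2 + 1)*(u - 5)*(u - 3)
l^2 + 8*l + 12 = (l + 2)*(l + 6)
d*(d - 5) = d^2 - 5*d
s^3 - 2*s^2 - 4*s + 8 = (s - 2)^2*(s + 2)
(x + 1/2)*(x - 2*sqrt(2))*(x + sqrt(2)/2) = x^3 - 3*sqrt(2)*x^2/2 + x^2/2 - 2*x - 3*sqrt(2)*x/4 - 1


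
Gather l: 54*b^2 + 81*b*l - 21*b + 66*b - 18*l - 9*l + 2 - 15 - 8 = 54*b^2 + 45*b + l*(81*b - 27) - 21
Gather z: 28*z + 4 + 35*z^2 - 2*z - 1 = 35*z^2 + 26*z + 3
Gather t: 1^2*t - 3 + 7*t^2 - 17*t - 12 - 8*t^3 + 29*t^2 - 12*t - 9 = -8*t^3 + 36*t^2 - 28*t - 24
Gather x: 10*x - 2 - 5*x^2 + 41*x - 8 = -5*x^2 + 51*x - 10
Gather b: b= b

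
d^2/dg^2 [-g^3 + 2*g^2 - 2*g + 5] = 4 - 6*g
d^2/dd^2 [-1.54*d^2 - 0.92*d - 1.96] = -3.08000000000000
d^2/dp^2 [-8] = 0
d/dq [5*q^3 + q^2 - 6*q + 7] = 15*q^2 + 2*q - 6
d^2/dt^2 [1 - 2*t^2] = -4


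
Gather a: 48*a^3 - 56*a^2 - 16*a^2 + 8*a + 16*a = 48*a^3 - 72*a^2 + 24*a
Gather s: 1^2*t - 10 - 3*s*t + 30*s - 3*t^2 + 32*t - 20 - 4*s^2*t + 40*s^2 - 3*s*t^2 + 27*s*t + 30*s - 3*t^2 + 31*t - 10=s^2*(40 - 4*t) + s*(-3*t^2 + 24*t + 60) - 6*t^2 + 64*t - 40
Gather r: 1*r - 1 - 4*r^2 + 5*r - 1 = -4*r^2 + 6*r - 2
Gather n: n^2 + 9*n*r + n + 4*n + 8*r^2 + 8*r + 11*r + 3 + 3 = n^2 + n*(9*r + 5) + 8*r^2 + 19*r + 6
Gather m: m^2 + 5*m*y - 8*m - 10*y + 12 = m^2 + m*(5*y - 8) - 10*y + 12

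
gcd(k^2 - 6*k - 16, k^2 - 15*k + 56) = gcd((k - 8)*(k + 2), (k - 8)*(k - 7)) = k - 8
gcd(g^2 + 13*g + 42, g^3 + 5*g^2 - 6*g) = g + 6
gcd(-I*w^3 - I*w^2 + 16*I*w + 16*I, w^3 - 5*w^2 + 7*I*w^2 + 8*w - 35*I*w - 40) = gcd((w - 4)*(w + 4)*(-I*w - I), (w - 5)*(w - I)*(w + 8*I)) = 1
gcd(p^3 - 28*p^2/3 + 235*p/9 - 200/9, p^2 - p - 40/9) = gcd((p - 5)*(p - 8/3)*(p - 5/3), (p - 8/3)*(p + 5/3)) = p - 8/3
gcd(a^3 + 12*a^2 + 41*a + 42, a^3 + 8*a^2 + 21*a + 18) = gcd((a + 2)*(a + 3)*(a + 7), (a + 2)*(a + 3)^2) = a^2 + 5*a + 6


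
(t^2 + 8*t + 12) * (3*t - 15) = 3*t^3 + 9*t^2 - 84*t - 180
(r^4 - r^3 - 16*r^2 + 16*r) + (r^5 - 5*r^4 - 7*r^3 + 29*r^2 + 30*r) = r^5 - 4*r^4 - 8*r^3 + 13*r^2 + 46*r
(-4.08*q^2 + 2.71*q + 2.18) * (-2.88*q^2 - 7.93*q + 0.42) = 11.7504*q^4 + 24.5496*q^3 - 29.4823*q^2 - 16.1492*q + 0.9156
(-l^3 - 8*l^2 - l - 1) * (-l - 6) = l^4 + 14*l^3 + 49*l^2 + 7*l + 6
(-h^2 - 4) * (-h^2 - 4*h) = h^4 + 4*h^3 + 4*h^2 + 16*h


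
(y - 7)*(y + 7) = y^2 - 49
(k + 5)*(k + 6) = k^2 + 11*k + 30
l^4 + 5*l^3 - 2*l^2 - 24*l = l*(l - 2)*(l + 3)*(l + 4)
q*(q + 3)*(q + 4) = q^3 + 7*q^2 + 12*q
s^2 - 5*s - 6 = (s - 6)*(s + 1)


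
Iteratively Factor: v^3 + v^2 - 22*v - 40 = (v + 4)*(v^2 - 3*v - 10) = (v - 5)*(v + 4)*(v + 2)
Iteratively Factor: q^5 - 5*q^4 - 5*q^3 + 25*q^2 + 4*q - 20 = (q + 1)*(q^4 - 6*q^3 + q^2 + 24*q - 20) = (q - 5)*(q + 1)*(q^3 - q^2 - 4*q + 4) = (q - 5)*(q - 2)*(q + 1)*(q^2 + q - 2) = (q - 5)*(q - 2)*(q - 1)*(q + 1)*(q + 2)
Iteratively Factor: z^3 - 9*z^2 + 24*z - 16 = (z - 4)*(z^2 - 5*z + 4) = (z - 4)*(z - 1)*(z - 4)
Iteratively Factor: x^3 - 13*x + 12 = (x - 3)*(x^2 + 3*x - 4) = (x - 3)*(x + 4)*(x - 1)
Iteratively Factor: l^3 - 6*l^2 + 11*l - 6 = (l - 1)*(l^2 - 5*l + 6) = (l - 3)*(l - 1)*(l - 2)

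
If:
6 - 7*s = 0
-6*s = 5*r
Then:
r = -36/35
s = 6/7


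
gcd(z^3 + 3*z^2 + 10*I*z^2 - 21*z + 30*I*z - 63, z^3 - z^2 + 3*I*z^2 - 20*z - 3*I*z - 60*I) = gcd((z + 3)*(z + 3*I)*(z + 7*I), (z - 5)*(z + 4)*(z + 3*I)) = z + 3*I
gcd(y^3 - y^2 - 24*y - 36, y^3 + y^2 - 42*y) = y - 6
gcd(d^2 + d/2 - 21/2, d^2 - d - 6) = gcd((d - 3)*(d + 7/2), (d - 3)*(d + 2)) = d - 3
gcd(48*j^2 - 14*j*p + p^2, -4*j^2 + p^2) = 1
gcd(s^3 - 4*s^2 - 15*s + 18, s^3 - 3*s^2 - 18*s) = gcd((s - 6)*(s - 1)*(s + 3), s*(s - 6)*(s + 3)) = s^2 - 3*s - 18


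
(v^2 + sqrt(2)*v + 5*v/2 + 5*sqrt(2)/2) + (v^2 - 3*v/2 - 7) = 2*v^2 + v + sqrt(2)*v - 7 + 5*sqrt(2)/2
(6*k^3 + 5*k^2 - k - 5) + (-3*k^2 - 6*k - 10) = 6*k^3 + 2*k^2 - 7*k - 15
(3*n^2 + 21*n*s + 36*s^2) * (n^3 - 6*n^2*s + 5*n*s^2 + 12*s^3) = 3*n^5 + 3*n^4*s - 75*n^3*s^2 - 75*n^2*s^3 + 432*n*s^4 + 432*s^5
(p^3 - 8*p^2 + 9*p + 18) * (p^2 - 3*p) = p^5 - 11*p^4 + 33*p^3 - 9*p^2 - 54*p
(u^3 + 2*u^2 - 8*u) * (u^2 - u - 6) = u^5 + u^4 - 16*u^3 - 4*u^2 + 48*u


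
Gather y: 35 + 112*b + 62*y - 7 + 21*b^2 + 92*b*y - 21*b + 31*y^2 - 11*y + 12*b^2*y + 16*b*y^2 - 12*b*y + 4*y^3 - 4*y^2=21*b^2 + 91*b + 4*y^3 + y^2*(16*b + 27) + y*(12*b^2 + 80*b + 51) + 28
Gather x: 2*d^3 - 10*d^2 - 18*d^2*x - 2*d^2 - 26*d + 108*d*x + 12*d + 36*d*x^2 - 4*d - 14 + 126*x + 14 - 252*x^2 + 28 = 2*d^3 - 12*d^2 - 18*d + x^2*(36*d - 252) + x*(-18*d^2 + 108*d + 126) + 28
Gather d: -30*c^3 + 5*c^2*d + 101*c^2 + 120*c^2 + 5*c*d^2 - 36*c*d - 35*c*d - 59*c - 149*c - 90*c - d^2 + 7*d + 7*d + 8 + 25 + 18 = -30*c^3 + 221*c^2 - 298*c + d^2*(5*c - 1) + d*(5*c^2 - 71*c + 14) + 51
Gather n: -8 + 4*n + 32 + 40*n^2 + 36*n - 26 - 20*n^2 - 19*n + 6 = 20*n^2 + 21*n + 4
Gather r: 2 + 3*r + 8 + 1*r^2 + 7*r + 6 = r^2 + 10*r + 16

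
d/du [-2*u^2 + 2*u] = 2 - 4*u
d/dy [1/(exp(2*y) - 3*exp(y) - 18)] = (3 - 2*exp(y))*exp(y)/(-exp(2*y) + 3*exp(y) + 18)^2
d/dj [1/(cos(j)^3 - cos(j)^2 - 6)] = (3*cos(j) - 2)*sin(j)*cos(j)/(-cos(j)^3 + cos(j)^2 + 6)^2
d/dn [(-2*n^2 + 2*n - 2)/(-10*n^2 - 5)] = 2*(2*n^2 - 2*n - 1)/(5*(4*n^4 + 4*n^2 + 1))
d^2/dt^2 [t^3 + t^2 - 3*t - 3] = 6*t + 2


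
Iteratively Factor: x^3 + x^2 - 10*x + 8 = (x - 2)*(x^2 + 3*x - 4) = (x - 2)*(x + 4)*(x - 1)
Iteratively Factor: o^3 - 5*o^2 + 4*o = (o - 4)*(o^2 - o) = (o - 4)*(o - 1)*(o)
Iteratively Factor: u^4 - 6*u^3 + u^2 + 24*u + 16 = (u - 4)*(u^3 - 2*u^2 - 7*u - 4) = (u - 4)^2*(u^2 + 2*u + 1) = (u - 4)^2*(u + 1)*(u + 1)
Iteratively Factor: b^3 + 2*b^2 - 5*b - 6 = (b + 1)*(b^2 + b - 6) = (b + 1)*(b + 3)*(b - 2)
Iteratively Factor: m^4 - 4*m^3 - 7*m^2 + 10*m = (m)*(m^3 - 4*m^2 - 7*m + 10) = m*(m - 5)*(m^2 + m - 2) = m*(m - 5)*(m - 1)*(m + 2)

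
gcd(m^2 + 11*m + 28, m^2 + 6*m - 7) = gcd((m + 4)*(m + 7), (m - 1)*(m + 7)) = m + 7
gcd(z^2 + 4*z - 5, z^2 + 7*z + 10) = z + 5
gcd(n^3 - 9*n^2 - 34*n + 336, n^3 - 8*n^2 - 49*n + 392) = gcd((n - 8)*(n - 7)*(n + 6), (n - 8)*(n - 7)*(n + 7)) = n^2 - 15*n + 56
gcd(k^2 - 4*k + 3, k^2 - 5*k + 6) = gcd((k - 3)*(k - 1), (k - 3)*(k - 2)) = k - 3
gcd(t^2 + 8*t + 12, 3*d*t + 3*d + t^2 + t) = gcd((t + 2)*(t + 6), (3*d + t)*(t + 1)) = 1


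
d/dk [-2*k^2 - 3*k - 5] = -4*k - 3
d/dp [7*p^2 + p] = 14*p + 1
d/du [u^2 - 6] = 2*u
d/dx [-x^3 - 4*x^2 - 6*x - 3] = -3*x^2 - 8*x - 6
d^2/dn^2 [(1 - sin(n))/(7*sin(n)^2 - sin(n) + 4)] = (49*sin(n)^5 - 189*sin(n)^4 - 245*sin(n)^3 + 409*sin(n)^2 + 138*sin(n) - 62)/(7*sin(n)^2 - sin(n) + 4)^3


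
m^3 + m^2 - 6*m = m*(m - 2)*(m + 3)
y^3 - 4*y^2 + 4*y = y*(y - 2)^2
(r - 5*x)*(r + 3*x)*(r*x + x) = r^3*x - 2*r^2*x^2 + r^2*x - 15*r*x^3 - 2*r*x^2 - 15*x^3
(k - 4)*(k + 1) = k^2 - 3*k - 4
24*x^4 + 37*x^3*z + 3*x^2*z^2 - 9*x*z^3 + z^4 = (-8*x + z)*(-3*x + z)*(x + z)^2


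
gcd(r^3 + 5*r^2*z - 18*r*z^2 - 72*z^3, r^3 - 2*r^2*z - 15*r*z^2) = r + 3*z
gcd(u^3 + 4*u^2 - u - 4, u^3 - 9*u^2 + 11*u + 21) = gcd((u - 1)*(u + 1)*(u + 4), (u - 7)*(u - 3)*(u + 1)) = u + 1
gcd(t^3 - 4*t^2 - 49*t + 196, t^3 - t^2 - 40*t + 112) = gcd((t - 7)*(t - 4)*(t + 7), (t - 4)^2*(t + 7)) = t^2 + 3*t - 28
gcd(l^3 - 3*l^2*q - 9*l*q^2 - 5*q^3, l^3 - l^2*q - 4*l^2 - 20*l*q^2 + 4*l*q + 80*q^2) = -l + 5*q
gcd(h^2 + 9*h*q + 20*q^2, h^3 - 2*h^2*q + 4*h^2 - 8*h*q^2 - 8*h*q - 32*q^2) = 1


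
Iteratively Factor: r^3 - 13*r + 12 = (r + 4)*(r^2 - 4*r + 3) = (r - 1)*(r + 4)*(r - 3)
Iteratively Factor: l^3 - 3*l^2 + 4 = (l - 2)*(l^2 - l - 2) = (l - 2)*(l + 1)*(l - 2)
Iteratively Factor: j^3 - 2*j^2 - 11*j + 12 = (j - 1)*(j^2 - j - 12) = (j - 4)*(j - 1)*(j + 3)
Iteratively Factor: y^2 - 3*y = (y - 3)*(y)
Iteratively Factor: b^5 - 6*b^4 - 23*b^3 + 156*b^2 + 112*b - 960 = (b - 4)*(b^4 - 2*b^3 - 31*b^2 + 32*b + 240) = (b - 4)*(b + 4)*(b^3 - 6*b^2 - 7*b + 60) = (b - 4)^2*(b + 4)*(b^2 - 2*b - 15) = (b - 4)^2*(b + 3)*(b + 4)*(b - 5)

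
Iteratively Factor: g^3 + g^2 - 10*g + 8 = (g - 1)*(g^2 + 2*g - 8) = (g - 2)*(g - 1)*(g + 4)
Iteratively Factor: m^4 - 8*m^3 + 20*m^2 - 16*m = (m)*(m^3 - 8*m^2 + 20*m - 16) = m*(m - 2)*(m^2 - 6*m + 8) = m*(m - 2)^2*(m - 4)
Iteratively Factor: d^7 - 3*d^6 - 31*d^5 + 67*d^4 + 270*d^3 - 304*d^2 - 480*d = (d)*(d^6 - 3*d^5 - 31*d^4 + 67*d^3 + 270*d^2 - 304*d - 480) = d*(d - 4)*(d^5 + d^4 - 27*d^3 - 41*d^2 + 106*d + 120) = d*(d - 4)*(d + 4)*(d^4 - 3*d^3 - 15*d^2 + 19*d + 30) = d*(d - 4)*(d + 3)*(d + 4)*(d^3 - 6*d^2 + 3*d + 10) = d*(d - 4)*(d - 2)*(d + 3)*(d + 4)*(d^2 - 4*d - 5) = d*(d - 4)*(d - 2)*(d + 1)*(d + 3)*(d + 4)*(d - 5)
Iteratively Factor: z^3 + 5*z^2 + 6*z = (z)*(z^2 + 5*z + 6) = z*(z + 2)*(z + 3)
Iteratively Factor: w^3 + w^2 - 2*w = (w - 1)*(w^2 + 2*w) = (w - 1)*(w + 2)*(w)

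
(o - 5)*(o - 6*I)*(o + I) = o^3 - 5*o^2 - 5*I*o^2 + 6*o + 25*I*o - 30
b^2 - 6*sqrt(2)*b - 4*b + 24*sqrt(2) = (b - 4)*(b - 6*sqrt(2))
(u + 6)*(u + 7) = u^2 + 13*u + 42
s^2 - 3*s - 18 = (s - 6)*(s + 3)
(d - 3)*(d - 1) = d^2 - 4*d + 3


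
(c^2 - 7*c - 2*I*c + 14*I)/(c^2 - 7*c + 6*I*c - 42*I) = (c - 2*I)/(c + 6*I)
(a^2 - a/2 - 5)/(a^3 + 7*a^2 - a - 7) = (a^2 - a/2 - 5)/(a^3 + 7*a^2 - a - 7)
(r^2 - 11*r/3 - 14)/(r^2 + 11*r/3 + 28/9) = 3*(r - 6)/(3*r + 4)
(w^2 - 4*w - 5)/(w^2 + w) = (w - 5)/w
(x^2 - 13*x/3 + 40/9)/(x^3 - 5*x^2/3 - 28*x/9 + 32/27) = 3*(3*x - 5)/(9*x^2 + 9*x - 4)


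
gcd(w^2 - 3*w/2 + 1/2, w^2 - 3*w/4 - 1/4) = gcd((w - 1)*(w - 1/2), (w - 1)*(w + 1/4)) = w - 1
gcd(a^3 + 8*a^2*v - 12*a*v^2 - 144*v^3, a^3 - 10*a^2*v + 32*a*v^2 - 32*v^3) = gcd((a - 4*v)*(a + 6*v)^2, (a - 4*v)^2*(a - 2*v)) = -a + 4*v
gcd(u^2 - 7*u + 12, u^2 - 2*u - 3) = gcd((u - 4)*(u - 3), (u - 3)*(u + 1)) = u - 3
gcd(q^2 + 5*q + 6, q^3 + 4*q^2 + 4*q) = q + 2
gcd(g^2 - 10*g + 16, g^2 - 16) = 1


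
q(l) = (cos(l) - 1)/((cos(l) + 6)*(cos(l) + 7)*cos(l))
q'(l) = (cos(l) - 1)*sin(l)/((cos(l) + 6)*(cos(l) + 7)*cos(l)^2) + (cos(l) - 1)*sin(l)/((cos(l) + 6)*(cos(l) + 7)^2*cos(l)) + (cos(l) - 1)*sin(l)/((cos(l) + 6)^2*(cos(l) + 7)*cos(l)) - sin(l)/((cos(l) + 6)*(cos(l) + 7)*cos(l))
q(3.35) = 0.07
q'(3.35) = 0.00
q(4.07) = 0.08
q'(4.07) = 0.04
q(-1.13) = -0.03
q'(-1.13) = 0.11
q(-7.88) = 0.95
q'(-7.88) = 35.16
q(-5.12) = -0.03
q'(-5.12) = -0.13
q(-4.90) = -0.10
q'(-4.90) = -0.66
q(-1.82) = 0.13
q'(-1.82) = 0.37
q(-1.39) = -0.10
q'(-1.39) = 0.72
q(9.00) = 0.07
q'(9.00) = -0.00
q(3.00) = 0.07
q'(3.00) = 0.00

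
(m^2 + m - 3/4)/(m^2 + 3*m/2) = (m - 1/2)/m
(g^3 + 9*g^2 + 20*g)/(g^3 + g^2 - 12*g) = (g + 5)/(g - 3)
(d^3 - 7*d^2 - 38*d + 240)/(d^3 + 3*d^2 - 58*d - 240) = (d - 5)/(d + 5)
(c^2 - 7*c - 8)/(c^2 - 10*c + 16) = (c + 1)/(c - 2)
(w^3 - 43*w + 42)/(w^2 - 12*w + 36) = (w^2 + 6*w - 7)/(w - 6)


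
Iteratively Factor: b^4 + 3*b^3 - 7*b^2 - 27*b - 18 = (b + 3)*(b^3 - 7*b - 6) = (b + 1)*(b + 3)*(b^2 - b - 6) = (b + 1)*(b + 2)*(b + 3)*(b - 3)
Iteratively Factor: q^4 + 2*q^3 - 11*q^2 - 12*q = (q + 4)*(q^3 - 2*q^2 - 3*q) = (q + 1)*(q + 4)*(q^2 - 3*q) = q*(q + 1)*(q + 4)*(q - 3)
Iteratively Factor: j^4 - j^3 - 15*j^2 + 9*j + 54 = (j - 3)*(j^3 + 2*j^2 - 9*j - 18) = (j - 3)*(j + 2)*(j^2 - 9) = (j - 3)*(j + 2)*(j + 3)*(j - 3)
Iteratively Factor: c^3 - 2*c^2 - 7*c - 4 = (c + 1)*(c^2 - 3*c - 4) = (c + 1)^2*(c - 4)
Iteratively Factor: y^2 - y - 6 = (y + 2)*(y - 3)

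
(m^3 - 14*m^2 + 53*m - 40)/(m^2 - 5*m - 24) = (m^2 - 6*m + 5)/(m + 3)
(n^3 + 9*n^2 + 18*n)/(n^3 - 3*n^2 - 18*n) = (n + 6)/(n - 6)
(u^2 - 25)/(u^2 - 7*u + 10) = (u + 5)/(u - 2)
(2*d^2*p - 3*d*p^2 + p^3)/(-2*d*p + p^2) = -d + p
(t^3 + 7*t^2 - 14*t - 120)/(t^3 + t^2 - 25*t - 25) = (t^2 + 2*t - 24)/(t^2 - 4*t - 5)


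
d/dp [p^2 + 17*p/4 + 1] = 2*p + 17/4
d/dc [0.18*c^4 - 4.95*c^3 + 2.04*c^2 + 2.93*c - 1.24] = 0.72*c^3 - 14.85*c^2 + 4.08*c + 2.93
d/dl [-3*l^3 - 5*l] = -9*l^2 - 5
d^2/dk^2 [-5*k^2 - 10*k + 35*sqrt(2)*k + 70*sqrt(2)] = -10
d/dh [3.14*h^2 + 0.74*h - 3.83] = 6.28*h + 0.74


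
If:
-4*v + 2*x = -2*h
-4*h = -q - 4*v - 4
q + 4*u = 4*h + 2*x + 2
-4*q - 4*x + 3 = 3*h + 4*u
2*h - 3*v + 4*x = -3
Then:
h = 1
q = 4/5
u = 3/5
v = -1/5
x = -7/5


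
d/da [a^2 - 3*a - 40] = 2*a - 3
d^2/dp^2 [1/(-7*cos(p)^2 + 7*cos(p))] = ((1 - cos(2*p))^2 + 15*cos(p)/4 + 3*cos(2*p)/2 - 3*cos(3*p)/4 - 9/2)/(7*(cos(p) - 1)^3*cos(p)^3)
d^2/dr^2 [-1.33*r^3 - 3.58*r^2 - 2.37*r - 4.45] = -7.98*r - 7.16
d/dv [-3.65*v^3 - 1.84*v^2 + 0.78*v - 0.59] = -10.95*v^2 - 3.68*v + 0.78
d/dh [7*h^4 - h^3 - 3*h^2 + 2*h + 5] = 28*h^3 - 3*h^2 - 6*h + 2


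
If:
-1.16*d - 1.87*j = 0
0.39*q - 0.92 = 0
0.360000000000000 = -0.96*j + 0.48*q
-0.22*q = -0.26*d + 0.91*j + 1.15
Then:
No Solution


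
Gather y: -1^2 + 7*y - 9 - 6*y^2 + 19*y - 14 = -6*y^2 + 26*y - 24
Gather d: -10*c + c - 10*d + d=-9*c - 9*d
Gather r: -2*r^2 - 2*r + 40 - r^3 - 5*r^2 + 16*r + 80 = -r^3 - 7*r^2 + 14*r + 120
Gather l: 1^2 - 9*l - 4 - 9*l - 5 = -18*l - 8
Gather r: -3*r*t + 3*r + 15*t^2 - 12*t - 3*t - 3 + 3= r*(3 - 3*t) + 15*t^2 - 15*t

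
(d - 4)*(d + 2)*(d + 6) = d^3 + 4*d^2 - 20*d - 48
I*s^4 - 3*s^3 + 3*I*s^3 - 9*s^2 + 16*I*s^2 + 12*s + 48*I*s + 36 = (s + 3)*(s - 2*I)*(s + 6*I)*(I*s + 1)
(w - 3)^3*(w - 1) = w^4 - 10*w^3 + 36*w^2 - 54*w + 27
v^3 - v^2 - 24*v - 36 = (v - 6)*(v + 2)*(v + 3)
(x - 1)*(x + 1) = x^2 - 1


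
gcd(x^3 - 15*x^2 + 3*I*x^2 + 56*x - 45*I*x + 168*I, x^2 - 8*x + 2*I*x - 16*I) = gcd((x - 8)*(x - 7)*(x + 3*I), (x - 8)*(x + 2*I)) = x - 8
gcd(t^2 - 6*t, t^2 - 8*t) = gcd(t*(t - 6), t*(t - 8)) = t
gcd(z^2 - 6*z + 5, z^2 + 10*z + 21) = 1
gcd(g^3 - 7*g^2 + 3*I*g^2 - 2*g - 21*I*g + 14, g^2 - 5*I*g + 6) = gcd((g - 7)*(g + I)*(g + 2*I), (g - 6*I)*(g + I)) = g + I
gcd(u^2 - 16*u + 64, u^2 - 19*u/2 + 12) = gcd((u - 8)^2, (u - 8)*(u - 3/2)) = u - 8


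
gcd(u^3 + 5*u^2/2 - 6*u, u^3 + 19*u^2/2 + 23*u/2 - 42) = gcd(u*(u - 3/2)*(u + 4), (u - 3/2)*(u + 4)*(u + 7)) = u^2 + 5*u/2 - 6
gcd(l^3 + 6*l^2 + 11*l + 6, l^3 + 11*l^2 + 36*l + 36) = l^2 + 5*l + 6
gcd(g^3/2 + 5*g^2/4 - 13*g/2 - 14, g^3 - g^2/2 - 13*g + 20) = g + 4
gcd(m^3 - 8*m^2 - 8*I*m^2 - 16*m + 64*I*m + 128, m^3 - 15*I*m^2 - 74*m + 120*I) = m - 4*I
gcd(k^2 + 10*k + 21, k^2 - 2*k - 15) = k + 3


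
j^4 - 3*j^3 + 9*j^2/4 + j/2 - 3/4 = (j - 3/2)*(j - 1)^2*(j + 1/2)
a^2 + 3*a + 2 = (a + 1)*(a + 2)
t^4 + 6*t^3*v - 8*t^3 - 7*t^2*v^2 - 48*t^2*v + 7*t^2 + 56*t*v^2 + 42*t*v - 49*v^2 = (t - 7)*(t - 1)*(t - v)*(t + 7*v)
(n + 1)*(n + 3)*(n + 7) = n^3 + 11*n^2 + 31*n + 21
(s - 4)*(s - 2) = s^2 - 6*s + 8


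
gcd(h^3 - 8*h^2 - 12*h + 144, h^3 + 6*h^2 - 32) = h + 4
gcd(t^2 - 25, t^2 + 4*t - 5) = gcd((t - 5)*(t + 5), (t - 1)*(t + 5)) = t + 5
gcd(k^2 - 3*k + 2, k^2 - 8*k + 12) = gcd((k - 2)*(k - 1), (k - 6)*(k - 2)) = k - 2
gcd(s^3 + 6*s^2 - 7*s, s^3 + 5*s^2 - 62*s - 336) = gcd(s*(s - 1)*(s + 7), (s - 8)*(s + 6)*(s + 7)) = s + 7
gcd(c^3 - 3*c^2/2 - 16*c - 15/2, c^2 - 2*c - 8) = 1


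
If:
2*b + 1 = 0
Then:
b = -1/2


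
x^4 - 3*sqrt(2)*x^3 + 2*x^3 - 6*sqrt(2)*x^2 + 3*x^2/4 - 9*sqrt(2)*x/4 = x*(x + 1/2)*(x + 3/2)*(x - 3*sqrt(2))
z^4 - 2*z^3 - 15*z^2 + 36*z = z*(z - 3)^2*(z + 4)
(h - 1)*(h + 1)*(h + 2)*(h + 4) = h^4 + 6*h^3 + 7*h^2 - 6*h - 8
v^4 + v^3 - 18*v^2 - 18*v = v*(v + 1)*(v - 3*sqrt(2))*(v + 3*sqrt(2))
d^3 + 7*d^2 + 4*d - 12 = (d - 1)*(d + 2)*(d + 6)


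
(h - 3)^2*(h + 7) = h^3 + h^2 - 33*h + 63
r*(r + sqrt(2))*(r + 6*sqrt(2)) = r^3 + 7*sqrt(2)*r^2 + 12*r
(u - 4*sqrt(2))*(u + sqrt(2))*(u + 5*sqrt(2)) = u^3 + 2*sqrt(2)*u^2 - 38*u - 40*sqrt(2)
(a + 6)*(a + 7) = a^2 + 13*a + 42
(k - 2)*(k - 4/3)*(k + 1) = k^3 - 7*k^2/3 - 2*k/3 + 8/3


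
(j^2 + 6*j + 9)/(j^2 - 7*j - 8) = (j^2 + 6*j + 9)/(j^2 - 7*j - 8)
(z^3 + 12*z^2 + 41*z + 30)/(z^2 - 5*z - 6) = (z^2 + 11*z + 30)/(z - 6)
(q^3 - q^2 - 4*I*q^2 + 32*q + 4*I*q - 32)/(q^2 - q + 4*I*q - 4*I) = q - 8*I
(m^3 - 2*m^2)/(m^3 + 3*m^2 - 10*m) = m/(m + 5)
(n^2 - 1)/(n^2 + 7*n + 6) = (n - 1)/(n + 6)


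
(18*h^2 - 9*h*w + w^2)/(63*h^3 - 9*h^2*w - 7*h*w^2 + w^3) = (-6*h + w)/(-21*h^2 - 4*h*w + w^2)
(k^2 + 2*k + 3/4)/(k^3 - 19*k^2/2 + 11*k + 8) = (k + 3/2)/(k^2 - 10*k + 16)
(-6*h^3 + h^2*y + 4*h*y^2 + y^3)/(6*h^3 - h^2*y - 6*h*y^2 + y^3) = (6*h^2 + 5*h*y + y^2)/(-6*h^2 - 5*h*y + y^2)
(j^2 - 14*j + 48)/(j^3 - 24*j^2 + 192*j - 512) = (j - 6)/(j^2 - 16*j + 64)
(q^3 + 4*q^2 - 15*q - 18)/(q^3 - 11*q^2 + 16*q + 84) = (q^3 + 4*q^2 - 15*q - 18)/(q^3 - 11*q^2 + 16*q + 84)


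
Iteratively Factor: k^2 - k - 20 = (k + 4)*(k - 5)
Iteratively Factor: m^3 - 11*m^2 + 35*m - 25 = (m - 5)*(m^2 - 6*m + 5) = (m - 5)*(m - 1)*(m - 5)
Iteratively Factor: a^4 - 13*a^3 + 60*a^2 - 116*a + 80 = (a - 5)*(a^3 - 8*a^2 + 20*a - 16) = (a - 5)*(a - 2)*(a^2 - 6*a + 8) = (a - 5)*(a - 2)^2*(a - 4)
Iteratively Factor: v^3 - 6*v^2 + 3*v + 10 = (v - 2)*(v^2 - 4*v - 5) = (v - 2)*(v + 1)*(v - 5)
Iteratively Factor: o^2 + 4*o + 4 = (o + 2)*(o + 2)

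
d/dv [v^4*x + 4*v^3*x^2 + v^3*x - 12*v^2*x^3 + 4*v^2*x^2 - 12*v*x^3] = x*(4*v^3 + 12*v^2*x + 3*v^2 - 24*v*x^2 + 8*v*x - 12*x^2)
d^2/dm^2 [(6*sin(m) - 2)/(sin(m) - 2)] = 10*(-2*sin(m) + cos(m)^2 + 1)/(sin(m) - 2)^3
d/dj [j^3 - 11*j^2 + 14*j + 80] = 3*j^2 - 22*j + 14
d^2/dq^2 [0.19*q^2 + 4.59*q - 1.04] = 0.380000000000000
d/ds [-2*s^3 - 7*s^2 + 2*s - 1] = -6*s^2 - 14*s + 2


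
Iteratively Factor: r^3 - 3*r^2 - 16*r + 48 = (r + 4)*(r^2 - 7*r + 12) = (r - 4)*(r + 4)*(r - 3)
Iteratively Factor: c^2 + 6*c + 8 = (c + 2)*(c + 4)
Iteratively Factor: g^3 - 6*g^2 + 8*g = (g - 2)*(g^2 - 4*g) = (g - 4)*(g - 2)*(g)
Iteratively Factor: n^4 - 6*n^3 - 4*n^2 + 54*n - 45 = (n - 3)*(n^3 - 3*n^2 - 13*n + 15) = (n - 3)*(n + 3)*(n^2 - 6*n + 5) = (n - 5)*(n - 3)*(n + 3)*(n - 1)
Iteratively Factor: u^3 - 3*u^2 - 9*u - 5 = (u + 1)*(u^2 - 4*u - 5) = (u + 1)^2*(u - 5)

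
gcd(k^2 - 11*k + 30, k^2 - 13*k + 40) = k - 5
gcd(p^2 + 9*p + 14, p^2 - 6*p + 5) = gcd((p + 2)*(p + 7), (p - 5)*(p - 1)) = 1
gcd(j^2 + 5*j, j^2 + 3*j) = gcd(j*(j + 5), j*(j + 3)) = j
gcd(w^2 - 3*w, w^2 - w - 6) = w - 3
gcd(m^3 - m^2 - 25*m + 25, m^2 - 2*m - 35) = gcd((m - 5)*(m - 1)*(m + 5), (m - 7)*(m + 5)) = m + 5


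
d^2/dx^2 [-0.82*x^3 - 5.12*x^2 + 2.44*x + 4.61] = -4.92*x - 10.24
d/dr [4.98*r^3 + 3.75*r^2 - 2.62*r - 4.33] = 14.94*r^2 + 7.5*r - 2.62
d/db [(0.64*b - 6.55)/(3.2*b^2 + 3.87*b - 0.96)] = (-2.048*b^2 + 41.92*b + 24.7341)/(10.24*b^4 + 24.768*b^3 + 8.8329*b^2 - 7.4304*b + 0.9216)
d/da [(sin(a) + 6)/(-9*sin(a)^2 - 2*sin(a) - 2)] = (9*sin(a)^2 + 108*sin(a) + 10)*cos(a)/(9*sin(a)^2 + 2*sin(a) + 2)^2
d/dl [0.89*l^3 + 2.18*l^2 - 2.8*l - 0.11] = 2.67*l^2 + 4.36*l - 2.8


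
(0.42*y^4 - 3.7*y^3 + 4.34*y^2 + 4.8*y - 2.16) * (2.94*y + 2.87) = 1.2348*y^5 - 9.6726*y^4 + 2.1406*y^3 + 26.5678*y^2 + 7.4256*y - 6.1992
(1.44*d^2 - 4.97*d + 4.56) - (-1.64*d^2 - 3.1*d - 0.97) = 3.08*d^2 - 1.87*d + 5.53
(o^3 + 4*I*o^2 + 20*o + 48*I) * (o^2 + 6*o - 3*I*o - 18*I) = o^5 + 6*o^4 + I*o^4 + 32*o^3 + 6*I*o^3 + 192*o^2 - 12*I*o^2 + 144*o - 72*I*o + 864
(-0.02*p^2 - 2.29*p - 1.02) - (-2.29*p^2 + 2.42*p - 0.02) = 2.27*p^2 - 4.71*p - 1.0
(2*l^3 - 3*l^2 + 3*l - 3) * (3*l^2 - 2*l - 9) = 6*l^5 - 13*l^4 - 3*l^3 + 12*l^2 - 21*l + 27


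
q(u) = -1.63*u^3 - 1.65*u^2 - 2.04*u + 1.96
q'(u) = -4.89*u^2 - 3.3*u - 2.04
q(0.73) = -1.04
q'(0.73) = -7.05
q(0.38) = 0.86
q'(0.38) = -4.00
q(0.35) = 0.97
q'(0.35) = -3.79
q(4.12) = -148.45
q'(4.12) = -98.64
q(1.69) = -14.07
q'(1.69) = -21.58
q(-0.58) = 2.91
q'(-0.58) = -1.77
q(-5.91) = 292.86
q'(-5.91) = -153.34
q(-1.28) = 5.29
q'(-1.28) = -5.83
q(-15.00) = 5162.56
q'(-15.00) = -1052.79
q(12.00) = -3076.76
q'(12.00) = -745.80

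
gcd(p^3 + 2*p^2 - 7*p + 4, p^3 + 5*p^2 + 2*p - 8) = p^2 + 3*p - 4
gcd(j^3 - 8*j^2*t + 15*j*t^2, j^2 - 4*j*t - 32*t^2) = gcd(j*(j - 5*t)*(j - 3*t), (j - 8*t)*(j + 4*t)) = 1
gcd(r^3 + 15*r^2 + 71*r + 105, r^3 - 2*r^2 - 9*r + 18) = r + 3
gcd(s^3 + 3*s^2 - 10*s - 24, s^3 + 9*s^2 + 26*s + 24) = s^2 + 6*s + 8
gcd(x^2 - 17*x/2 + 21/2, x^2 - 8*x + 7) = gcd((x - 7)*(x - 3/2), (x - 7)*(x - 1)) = x - 7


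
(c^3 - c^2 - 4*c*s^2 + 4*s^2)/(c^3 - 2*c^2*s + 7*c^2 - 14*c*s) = (c^2 + 2*c*s - c - 2*s)/(c*(c + 7))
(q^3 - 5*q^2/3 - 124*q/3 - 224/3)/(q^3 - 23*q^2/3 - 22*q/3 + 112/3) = (q + 4)/(q - 2)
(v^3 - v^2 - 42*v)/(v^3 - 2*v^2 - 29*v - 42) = v*(v + 6)/(v^2 + 5*v + 6)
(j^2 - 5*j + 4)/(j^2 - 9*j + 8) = (j - 4)/(j - 8)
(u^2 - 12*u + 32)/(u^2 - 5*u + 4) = (u - 8)/(u - 1)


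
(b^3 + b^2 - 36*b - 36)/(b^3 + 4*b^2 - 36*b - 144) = (b + 1)/(b + 4)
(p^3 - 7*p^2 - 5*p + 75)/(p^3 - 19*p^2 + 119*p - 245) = (p^2 - 2*p - 15)/(p^2 - 14*p + 49)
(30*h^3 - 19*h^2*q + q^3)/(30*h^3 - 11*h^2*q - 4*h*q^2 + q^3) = (-15*h^2 + 2*h*q + q^2)/(-15*h^2 - 2*h*q + q^2)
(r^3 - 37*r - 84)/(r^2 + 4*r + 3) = (r^2 - 3*r - 28)/(r + 1)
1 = 1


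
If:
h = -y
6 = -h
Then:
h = -6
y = 6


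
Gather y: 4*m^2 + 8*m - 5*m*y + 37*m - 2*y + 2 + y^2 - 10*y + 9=4*m^2 + 45*m + y^2 + y*(-5*m - 12) + 11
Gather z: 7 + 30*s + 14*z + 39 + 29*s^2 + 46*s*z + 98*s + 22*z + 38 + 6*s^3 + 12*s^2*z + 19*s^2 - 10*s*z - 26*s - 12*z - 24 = 6*s^3 + 48*s^2 + 102*s + z*(12*s^2 + 36*s + 24) + 60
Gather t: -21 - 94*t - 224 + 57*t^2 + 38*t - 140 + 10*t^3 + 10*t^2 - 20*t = 10*t^3 + 67*t^2 - 76*t - 385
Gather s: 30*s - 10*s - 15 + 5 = 20*s - 10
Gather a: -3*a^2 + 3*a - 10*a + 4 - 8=-3*a^2 - 7*a - 4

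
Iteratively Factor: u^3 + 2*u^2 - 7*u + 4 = (u - 1)*(u^2 + 3*u - 4) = (u - 1)^2*(u + 4)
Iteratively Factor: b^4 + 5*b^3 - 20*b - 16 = (b + 4)*(b^3 + b^2 - 4*b - 4) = (b + 1)*(b + 4)*(b^2 - 4) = (b - 2)*(b + 1)*(b + 4)*(b + 2)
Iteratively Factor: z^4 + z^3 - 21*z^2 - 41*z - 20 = (z + 1)*(z^3 - 21*z - 20) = (z - 5)*(z + 1)*(z^2 + 5*z + 4) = (z - 5)*(z + 1)^2*(z + 4)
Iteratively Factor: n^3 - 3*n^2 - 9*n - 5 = (n + 1)*(n^2 - 4*n - 5) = (n + 1)^2*(n - 5)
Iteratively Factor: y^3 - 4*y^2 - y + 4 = (y - 4)*(y^2 - 1) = (y - 4)*(y - 1)*(y + 1)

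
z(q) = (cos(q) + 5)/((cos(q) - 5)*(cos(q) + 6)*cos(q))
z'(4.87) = 6.67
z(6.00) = -0.22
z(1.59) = 8.64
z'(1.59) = -451.90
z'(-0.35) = 0.06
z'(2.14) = -0.48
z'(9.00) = -0.08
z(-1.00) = -0.35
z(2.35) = 0.20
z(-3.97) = 0.21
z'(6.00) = 0.05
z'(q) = (cos(q) + 5)*sin(q)/((cos(q) - 5)*(cos(q) + 6)*cos(q)^2) + (cos(q) + 5)*sin(q)/((cos(q) - 5)*(cos(q) + 6)^2*cos(q)) - sin(q)/((cos(q) - 5)*(cos(q) + 6)*cos(q)) + (cos(q) + 5)*sin(q)/((cos(q) - 5)^2*(cos(q) + 6)*cos(q)) = 2*(cos(q)^3 + 8*cos(q)^2 + 5*cos(q) - 75)*sin(q)/((cos(q) - 5)^2*(cos(q) + 6)^2*cos(q)^2)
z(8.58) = 0.22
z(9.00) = 0.15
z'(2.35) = -0.24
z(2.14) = 0.27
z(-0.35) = -0.22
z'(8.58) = -0.28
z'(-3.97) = -0.26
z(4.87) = -1.10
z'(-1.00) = 0.47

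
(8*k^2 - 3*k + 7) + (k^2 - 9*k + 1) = 9*k^2 - 12*k + 8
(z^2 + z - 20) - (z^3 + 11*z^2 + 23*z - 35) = -z^3 - 10*z^2 - 22*z + 15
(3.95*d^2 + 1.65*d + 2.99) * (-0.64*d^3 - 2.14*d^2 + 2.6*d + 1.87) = -2.528*d^5 - 9.509*d^4 + 4.8254*d^3 + 5.2779*d^2 + 10.8595*d + 5.5913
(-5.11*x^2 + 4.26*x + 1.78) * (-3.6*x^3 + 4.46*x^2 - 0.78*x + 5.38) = 18.396*x^5 - 38.1266*x^4 + 16.5774*x^3 - 22.8758*x^2 + 21.5304*x + 9.5764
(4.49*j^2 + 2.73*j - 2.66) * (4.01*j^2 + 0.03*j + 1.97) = 18.0049*j^4 + 11.082*j^3 - 1.7394*j^2 + 5.2983*j - 5.2402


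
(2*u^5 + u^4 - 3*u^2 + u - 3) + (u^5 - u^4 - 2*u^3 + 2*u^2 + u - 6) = 3*u^5 - 2*u^3 - u^2 + 2*u - 9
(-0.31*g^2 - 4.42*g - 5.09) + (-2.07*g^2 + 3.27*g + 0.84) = -2.38*g^2 - 1.15*g - 4.25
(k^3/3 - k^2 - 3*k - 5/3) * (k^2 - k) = k^5/3 - 4*k^4/3 - 2*k^3 + 4*k^2/3 + 5*k/3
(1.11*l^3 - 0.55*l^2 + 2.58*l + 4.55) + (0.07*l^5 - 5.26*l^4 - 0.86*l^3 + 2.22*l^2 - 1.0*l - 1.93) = 0.07*l^5 - 5.26*l^4 + 0.25*l^3 + 1.67*l^2 + 1.58*l + 2.62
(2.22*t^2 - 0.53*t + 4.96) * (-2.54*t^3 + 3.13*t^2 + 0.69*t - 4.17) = -5.6388*t^5 + 8.2948*t^4 - 12.7255*t^3 + 5.9017*t^2 + 5.6325*t - 20.6832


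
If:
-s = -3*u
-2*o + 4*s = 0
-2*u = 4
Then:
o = -12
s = -6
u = -2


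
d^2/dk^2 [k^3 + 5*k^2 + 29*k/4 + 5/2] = 6*k + 10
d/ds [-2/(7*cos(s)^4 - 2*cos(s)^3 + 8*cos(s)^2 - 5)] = 4*(-14*cos(s)^2 + 3*cos(s) - 8)*sin(s)*cos(s)/(7*cos(s)^4 - 2*cos(s)^3 + 8*cos(s)^2 - 5)^2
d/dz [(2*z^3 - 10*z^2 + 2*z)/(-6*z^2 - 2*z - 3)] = 2*(-6*z^4 - 4*z^3 + 7*z^2 + 30*z - 3)/(36*z^4 + 24*z^3 + 40*z^2 + 12*z + 9)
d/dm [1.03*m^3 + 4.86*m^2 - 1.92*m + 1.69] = 3.09*m^2 + 9.72*m - 1.92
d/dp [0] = 0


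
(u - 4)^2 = u^2 - 8*u + 16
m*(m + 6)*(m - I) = m^3 + 6*m^2 - I*m^2 - 6*I*m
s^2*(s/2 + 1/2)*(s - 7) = s^4/2 - 3*s^3 - 7*s^2/2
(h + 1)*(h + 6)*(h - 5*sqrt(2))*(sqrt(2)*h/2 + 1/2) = sqrt(2)*h^4/2 - 9*h^3/2 + 7*sqrt(2)*h^3/2 - 63*h^2/2 + sqrt(2)*h^2/2 - 27*h - 35*sqrt(2)*h/2 - 15*sqrt(2)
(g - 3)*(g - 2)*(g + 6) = g^3 + g^2 - 24*g + 36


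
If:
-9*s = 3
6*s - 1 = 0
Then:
No Solution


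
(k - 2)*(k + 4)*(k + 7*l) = k^3 + 7*k^2*l + 2*k^2 + 14*k*l - 8*k - 56*l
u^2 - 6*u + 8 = (u - 4)*(u - 2)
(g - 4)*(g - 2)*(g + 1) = g^3 - 5*g^2 + 2*g + 8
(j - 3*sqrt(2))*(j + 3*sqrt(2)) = j^2 - 18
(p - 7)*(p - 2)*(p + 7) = p^3 - 2*p^2 - 49*p + 98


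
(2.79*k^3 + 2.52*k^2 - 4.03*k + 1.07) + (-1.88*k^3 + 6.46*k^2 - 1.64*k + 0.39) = 0.91*k^3 + 8.98*k^2 - 5.67*k + 1.46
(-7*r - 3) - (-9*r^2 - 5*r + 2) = 9*r^2 - 2*r - 5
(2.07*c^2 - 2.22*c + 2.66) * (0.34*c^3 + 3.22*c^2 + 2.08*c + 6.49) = 0.7038*c^5 + 5.9106*c^4 - 1.9384*c^3 + 17.3819*c^2 - 8.875*c + 17.2634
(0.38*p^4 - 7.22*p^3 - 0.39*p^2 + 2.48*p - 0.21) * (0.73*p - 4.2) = 0.2774*p^5 - 6.8666*p^4 + 30.0393*p^3 + 3.4484*p^2 - 10.5693*p + 0.882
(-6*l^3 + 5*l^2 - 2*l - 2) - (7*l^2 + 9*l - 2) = -6*l^3 - 2*l^2 - 11*l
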